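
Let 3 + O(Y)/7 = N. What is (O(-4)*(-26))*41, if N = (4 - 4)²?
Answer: 22386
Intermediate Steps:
N = 0 (N = 0² = 0)
O(Y) = -21 (O(Y) = -21 + 7*0 = -21 + 0 = -21)
(O(-4)*(-26))*41 = -21*(-26)*41 = 546*41 = 22386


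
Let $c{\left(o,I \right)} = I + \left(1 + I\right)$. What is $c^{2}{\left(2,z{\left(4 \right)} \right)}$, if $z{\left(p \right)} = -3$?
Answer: $25$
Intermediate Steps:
$c{\left(o,I \right)} = 1 + 2 I$
$c^{2}{\left(2,z{\left(4 \right)} \right)} = \left(1 + 2 \left(-3\right)\right)^{2} = \left(1 - 6\right)^{2} = \left(-5\right)^{2} = 25$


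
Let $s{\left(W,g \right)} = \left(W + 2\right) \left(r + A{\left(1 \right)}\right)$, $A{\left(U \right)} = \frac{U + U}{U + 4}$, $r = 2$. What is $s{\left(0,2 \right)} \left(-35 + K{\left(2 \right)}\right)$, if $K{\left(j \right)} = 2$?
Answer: $- \frac{792}{5} \approx -158.4$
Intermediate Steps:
$A{\left(U \right)} = \frac{2 U}{4 + U}$
$s{\left(W,g \right)} = \frac{24}{5} + \frac{12 W}{5}$ ($s{\left(W,g \right)} = \left(W + 2\right) \left(2 + 2 \cdot 1 \frac{1}{4 + 1}\right) = \left(2 + W\right) \left(2 + 2 \cdot 1 \cdot \frac{1}{5}\right) = \left(2 + W\right) \left(2 + \frac{2}{5}\right) = \left(2 + W\right) \frac{12}{5} = \frac{24}{5} + \frac{12 W}{5}$)
$s{\left(0,2 \right)} \left(-35 + K{\left(2 \right)}\right) = \left(\frac{24}{5} + \frac{12}{5} \cdot 0\right) \left(-35 + 2\right) = \left(\frac{24}{5} + 0\right) \left(-33\right) = \frac{24}{5} \left(-33\right) = - \frac{792}{5}$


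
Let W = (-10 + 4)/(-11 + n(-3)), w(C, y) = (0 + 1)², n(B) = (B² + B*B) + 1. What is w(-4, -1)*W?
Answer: -¾ ≈ -0.75000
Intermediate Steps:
n(B) = 1 + 2*B² (n(B) = (B² + B²) + 1 = 2*B² + 1 = 1 + 2*B²)
w(C, y) = 1 (w(C, y) = 1² = 1)
W = -¾ (W = (-10 + 4)/(-11 + (1 + 2*(-3)²)) = -6/(-11 + (1 + 2*9)) = -6/(-11 + (1 + 18)) = -6/(-11 + 19) = -6/8 = -6*⅛ = -¾ ≈ -0.75000)
w(-4, -1)*W = 1*(-¾) = -¾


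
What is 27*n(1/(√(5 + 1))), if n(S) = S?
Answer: 9*√6/2 ≈ 11.023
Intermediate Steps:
27*n(1/(√(5 + 1))) = 27/(√(5 + 1)) = 27/(√6) = 27*(√6/6) = 9*√6/2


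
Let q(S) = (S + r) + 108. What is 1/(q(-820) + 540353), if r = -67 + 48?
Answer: 1/539622 ≈ 1.8531e-6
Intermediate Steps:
r = -19
q(S) = 89 + S (q(S) = (S - 19) + 108 = (-19 + S) + 108 = 89 + S)
1/(q(-820) + 540353) = 1/((89 - 820) + 540353) = 1/(-731 + 540353) = 1/539622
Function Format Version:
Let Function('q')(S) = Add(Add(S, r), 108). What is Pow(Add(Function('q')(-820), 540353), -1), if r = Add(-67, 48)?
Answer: Rational(1, 539622) ≈ 1.8531e-6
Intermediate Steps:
r = -19
Function('q')(S) = Add(89, S) (Function('q')(S) = Add(Add(S, -19), 108) = Add(Add(-19, S), 108) = Add(89, S))
Pow(Add(Function('q')(-820), 540353), -1) = Pow(Add(Add(89, -820), 540353), -1) = Pow(Add(-731, 540353), -1) = Pow(539622, -1) = Rational(1, 539622)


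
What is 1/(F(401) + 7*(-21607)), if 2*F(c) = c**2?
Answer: -2/141697 ≈ -1.4115e-5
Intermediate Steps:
F(c) = c**2/2
1/(F(401) + 7*(-21607)) = 1/((1/2)*401**2 + 7*(-21607)) = 1/((1/2)*160801 - 151249) = 1/(160801/2 - 151249) = 1/(-141697/2) = -2/141697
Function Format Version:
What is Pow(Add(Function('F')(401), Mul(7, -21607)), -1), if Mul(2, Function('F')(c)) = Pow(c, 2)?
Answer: Rational(-2, 141697) ≈ -1.4115e-5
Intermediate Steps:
Function('F')(c) = Mul(Rational(1, 2), Pow(c, 2))
Pow(Add(Function('F')(401), Mul(7, -21607)), -1) = Pow(Add(Mul(Rational(1, 2), Pow(401, 2)), Mul(7, -21607)), -1) = Pow(Add(Mul(Rational(1, 2), 160801), -151249), -1) = Pow(Add(Rational(160801, 2), -151249), -1) = Pow(Rational(-141697, 2), -1) = Rational(-2, 141697)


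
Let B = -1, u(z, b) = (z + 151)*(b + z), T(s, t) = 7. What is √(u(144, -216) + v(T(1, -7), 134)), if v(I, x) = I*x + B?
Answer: I*√20303 ≈ 142.49*I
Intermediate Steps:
u(z, b) = (151 + z)*(b + z)
v(I, x) = -1 + I*x (v(I, x) = I*x - 1 = -1 + I*x)
√(u(144, -216) + v(T(1, -7), 134)) = √((144² + 151*(-216) + 151*144 - 216*144) + (-1 + 7*134)) = √((20736 - 32616 + 21744 - 31104) + (-1 + 938)) = √(-21240 + 937) = √(-20303) = I*√20303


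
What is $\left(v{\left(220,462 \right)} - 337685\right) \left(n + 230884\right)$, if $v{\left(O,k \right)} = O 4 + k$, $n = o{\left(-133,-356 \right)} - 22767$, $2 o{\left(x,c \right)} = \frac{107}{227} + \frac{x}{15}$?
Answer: $- \frac{238340752975556}{3405} \approx -6.9997 \cdot 10^{10}$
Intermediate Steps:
$o{\left(x,c \right)} = \frac{107}{454} + \frac{x}{30}$ ($o{\left(x,c \right)} = \frac{\frac{107}{227} + \frac{x}{15}}{2} = \frac{107}{454} + \frac{x}{30}$)
$n = - \frac{77535928}{3405}$ ($n = \left(\frac{107}{454} + \frac{1}{30} \left(-133\right)\right) - 22767 = \left(\frac{107}{454} - \frac{133}{30}\right) - 22767 = - \frac{14293}{3405} - 22767 = - \frac{77535928}{3405} \approx -22771.0$)
$v{\left(O,k \right)} = k + 4 O$ ($v{\left(O,k \right)} = 4 O + k = k + 4 O$)
$\left(v{\left(220,462 \right)} - 337685\right) \left(n + 230884\right) = \left(\left(462 + 4 \cdot 220\right) - 337685\right) \left(- \frac{77535928}{3405} + 230884\right) = \left(\left(462 + 880\right) - 337685\right) \frac{708624092}{3405} = \left(1342 - 337685\right) \frac{708624092}{3405} = \left(-336343\right) \frac{708624092}{3405} = - \frac{238340752975556}{3405}$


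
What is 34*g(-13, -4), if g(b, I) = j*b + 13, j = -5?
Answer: 2652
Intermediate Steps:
g(b, I) = 13 - 5*b (g(b, I) = -5*b + 13 = 13 - 5*b)
34*g(-13, -4) = 34*(13 - 5*(-13)) = 34*(13 + 65) = 34*78 = 2652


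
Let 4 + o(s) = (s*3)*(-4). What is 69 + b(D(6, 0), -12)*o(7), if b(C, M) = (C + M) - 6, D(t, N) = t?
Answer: 1125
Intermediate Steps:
o(s) = -4 - 12*s (o(s) = -4 + (s*3)*(-4) = -4 + (3*s)*(-4) = -4 - 12*s)
b(C, M) = -6 + C + M
69 + b(D(6, 0), -12)*o(7) = 69 + (-6 + 6 - 12)*(-4 - 12*7) = 69 - 12*(-4 - 84) = 69 - 12*(-88) = 69 + 1056 = 1125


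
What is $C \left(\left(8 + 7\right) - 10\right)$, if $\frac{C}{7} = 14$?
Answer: $490$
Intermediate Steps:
$C = 98$ ($C = 7 \cdot 14 = 98$)
$C \left(\left(8 + 7\right) - 10\right) = 98 \left(\left(8 + 7\right) - 10\right) = 98 \left(15 - 10\right) = 98 \cdot 5 = 490$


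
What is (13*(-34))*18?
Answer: -7956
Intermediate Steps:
(13*(-34))*18 = -442*18 = -7956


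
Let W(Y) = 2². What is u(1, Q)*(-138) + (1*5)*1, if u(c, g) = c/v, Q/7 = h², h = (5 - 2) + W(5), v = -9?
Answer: 61/3 ≈ 20.333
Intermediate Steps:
W(Y) = 4
h = 7 (h = (5 - 2) + 4 = 3 + 4 = 7)
Q = 343 (Q = 7*7² = 7*49 = 343)
u(c, g) = -c/9 (u(c, g) = c/(-9) = c*(-⅑) = -c/9)
u(1, Q)*(-138) + (1*5)*1 = -⅑*1*(-138) + (1*5)*1 = -⅑*(-138) + 5*1 = 46/3 + 5 = 61/3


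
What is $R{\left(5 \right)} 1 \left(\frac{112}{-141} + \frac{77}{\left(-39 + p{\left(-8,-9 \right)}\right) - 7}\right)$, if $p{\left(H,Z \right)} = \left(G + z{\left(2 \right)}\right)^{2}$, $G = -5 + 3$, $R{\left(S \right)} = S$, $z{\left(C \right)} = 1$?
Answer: $- \frac{5299}{423} \approx -12.527$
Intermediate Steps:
$G = -2$
$p{\left(H,Z \right)} = 1$ ($p{\left(H,Z \right)} = \left(-2 + 1\right)^{2} = \left(-1\right)^{2} = 1$)
$R{\left(5 \right)} 1 \left(\frac{112}{-141} + \frac{77}{\left(-39 + p{\left(-8,-9 \right)}\right) - 7}\right) = 5 \cdot 1 \left(\frac{112}{-141} + \frac{77}{\left(-39 + 1\right) - 7}\right) = 5 \left(112 \left(- \frac{1}{141}\right) + \frac{77}{-38 - 7}\right) = 5 \left(- \frac{112}{141} + \frac{77}{-45}\right) = 5 \left(- \frac{112}{141} + 77 \left(- \frac{1}{45}\right)\right) = 5 \left(- \frac{112}{141} - \frac{77}{45}\right) = 5 \left(- \frac{5299}{2115}\right) = - \frac{5299}{423}$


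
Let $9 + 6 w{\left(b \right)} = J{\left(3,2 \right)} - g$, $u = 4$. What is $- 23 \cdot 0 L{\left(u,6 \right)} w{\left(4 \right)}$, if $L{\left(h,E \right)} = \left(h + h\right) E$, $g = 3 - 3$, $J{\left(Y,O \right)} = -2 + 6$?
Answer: $0$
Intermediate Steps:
$J{\left(Y,O \right)} = 4$
$g = 0$ ($g = 3 - 3 = 0$)
$L{\left(h,E \right)} = 2 E h$ ($L{\left(h,E \right)} = 2 h E = 2 E h$)
$w{\left(b \right)} = - \frac{5}{6}$ ($w{\left(b \right)} = - \frac{3}{2} + \frac{4 - 0}{6} = - \frac{3}{2} + \frac{4 + 0}{6} = - \frac{3}{2} + \frac{1}{6} \cdot 4 = - \frac{3}{2} + \frac{2}{3} = - \frac{5}{6}$)
$- 23 \cdot 0 L{\left(u,6 \right)} w{\left(4 \right)} = - 23 \cdot 0 \cdot 2 \cdot 6 \cdot 4 \left(- \frac{5}{6}\right) = - 23 \cdot 0 \cdot 48 \left(- \frac{5}{6}\right) = \left(-23\right) 0 \left(- \frac{5}{6}\right) = 0 \left(- \frac{5}{6}\right) = 0$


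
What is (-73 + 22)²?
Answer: 2601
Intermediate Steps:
(-73 + 22)² = (-51)² = 2601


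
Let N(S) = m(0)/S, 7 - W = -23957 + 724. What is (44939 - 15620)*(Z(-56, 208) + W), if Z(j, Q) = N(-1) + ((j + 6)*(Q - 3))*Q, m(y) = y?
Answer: -61826734440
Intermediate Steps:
W = 23240 (W = 7 - (-23957 + 724) = 7 - 1*(-23233) = 7 + 23233 = 23240)
N(S) = 0 (N(S) = 0/S = 0)
Z(j, Q) = Q*(-3 + Q)*(6 + j) (Z(j, Q) = 0 + ((j + 6)*(Q - 3))*Q = 0 + ((6 + j)*(-3 + Q))*Q = 0 + ((-3 + Q)*(6 + j))*Q = 0 + Q*(-3 + Q)*(6 + j) = Q*(-3 + Q)*(6 + j))
(44939 - 15620)*(Z(-56, 208) + W) = (44939 - 15620)*(208*(-18 - 3*(-56) + 6*208 + 208*(-56)) + 23240) = 29319*(208*(-18 + 168 + 1248 - 11648) + 23240) = 29319*(208*(-10250) + 23240) = 29319*(-2132000 + 23240) = 29319*(-2108760) = -61826734440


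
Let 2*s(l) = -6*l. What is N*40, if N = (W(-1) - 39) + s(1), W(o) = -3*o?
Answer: -1560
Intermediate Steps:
s(l) = -3*l (s(l) = (-6*l)/2 = -3*l)
N = -39 (N = (-3*(-1) - 39) - 3*1 = (3 - 39) - 3 = -36 - 3 = -39)
N*40 = -39*40 = -1560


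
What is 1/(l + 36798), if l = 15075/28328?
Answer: 28328/1042428819 ≈ 2.7175e-5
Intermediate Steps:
l = 15075/28328 (l = 15075*(1/28328) = 15075/28328 ≈ 0.53216)
1/(l + 36798) = 1/(15075/28328 + 36798) = 1/(1042428819/28328) = 28328/1042428819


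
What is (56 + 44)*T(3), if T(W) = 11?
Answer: 1100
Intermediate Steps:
(56 + 44)*T(3) = (56 + 44)*11 = 100*11 = 1100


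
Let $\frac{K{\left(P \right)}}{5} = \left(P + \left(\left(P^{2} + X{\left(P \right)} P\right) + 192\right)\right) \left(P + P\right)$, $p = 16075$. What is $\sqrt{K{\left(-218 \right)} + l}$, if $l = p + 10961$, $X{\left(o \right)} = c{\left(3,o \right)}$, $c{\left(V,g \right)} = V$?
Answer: $2 i \sqrt{25523221} \approx 10104.0 i$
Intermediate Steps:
$X{\left(o \right)} = 3$
$l = 27036$ ($l = 16075 + 10961 = 27036$)
$K{\left(P \right)} = 10 P \left(192 + P^{2} + 4 P\right)$ ($K{\left(P \right)} = 5 \left(P + \left(\left(P^{2} + 3 P\right) + 192\right)\right) \left(P + P\right) = 5 \left(P + \left(192 + P^{2} + 3 P\right)\right) 2 P = 5 \left(192 + P^{2} + 4 P\right) 2 P = 5 \cdot 2 P \left(192 + P^{2} + 4 P\right) = 10 P \left(192 + P^{2} + 4 P\right)$)
$\sqrt{K{\left(-218 \right)} + l} = \sqrt{10 \left(-218\right) \left(192 + \left(-218\right)^{2} + 4 \left(-218\right)\right) + 27036} = \sqrt{10 \left(-218\right) \left(192 + 47524 - 872\right) + 27036} = \sqrt{10 \left(-218\right) 46844 + 27036} = \sqrt{-102119920 + 27036} = \sqrt{-102092884} = 2 i \sqrt{25523221}$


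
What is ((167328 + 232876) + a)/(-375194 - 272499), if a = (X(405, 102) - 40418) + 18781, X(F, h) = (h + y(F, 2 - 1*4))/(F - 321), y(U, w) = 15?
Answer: -10599915/18135404 ≈ -0.58449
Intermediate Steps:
X(F, h) = (15 + h)/(-321 + F) (X(F, h) = (h + 15)/(F - 321) = (15 + h)/(-321 + F))
a = -605797/28 (a = ((15 + 102)/(-321 + 405) - 40418) + 18781 = (117/84 - 40418) + 18781 = ((1/84)*117 - 40418) + 18781 = (39/28 - 40418) + 18781 = -1131665/28 + 18781 = -605797/28 ≈ -21636.)
((167328 + 232876) + a)/(-375194 - 272499) = ((167328 + 232876) - 605797/28)/(-375194 - 272499) = (400204 - 605797/28)/(-647693) = (10599915/28)*(-1/647693) = -10599915/18135404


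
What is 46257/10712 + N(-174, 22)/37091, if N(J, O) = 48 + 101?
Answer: 1717314475/397318792 ≈ 4.3223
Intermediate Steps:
N(J, O) = 149
46257/10712 + N(-174, 22)/37091 = 46257/10712 + 149/37091 = 1717314475/397318792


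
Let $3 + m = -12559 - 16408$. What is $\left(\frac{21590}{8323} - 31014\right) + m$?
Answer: $- \frac{499225242}{8323} \approx -59981.0$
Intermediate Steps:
$m = -28970$ ($m = -3 - 28967 = -28970$)
$\left(\frac{21590}{8323} - 31014\right) + m = \left(\frac{21590}{8323} - 31014\right) - 28970 = - \frac{258107932}{8323} - 28970 = - \frac{499225242}{8323}$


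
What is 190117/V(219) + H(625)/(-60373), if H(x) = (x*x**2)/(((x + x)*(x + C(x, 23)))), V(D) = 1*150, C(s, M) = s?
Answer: 22955820407/18111900 ≈ 1267.4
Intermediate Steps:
V(D) = 150
H(x) = x/4 (H(x) = (x*x**2)/(((x + x)*(x + x))) = x**3/(((2*x)*(2*x))) = x**3/((4*x**2)) = x**3*(1/(4*x**2)) = x/4)
190117/V(219) + H(625)/(-60373) = 190117/150 + ((1/4)*625)/(-60373) = 190117*(1/150) + (625/4)*(-1/60373) = 190117/150 - 625/241492 = 22955820407/18111900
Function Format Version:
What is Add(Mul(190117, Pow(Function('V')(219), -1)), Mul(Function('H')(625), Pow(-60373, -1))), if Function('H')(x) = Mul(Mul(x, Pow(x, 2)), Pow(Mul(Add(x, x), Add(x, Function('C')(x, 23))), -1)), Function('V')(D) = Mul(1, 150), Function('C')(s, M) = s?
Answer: Rational(22955820407, 18111900) ≈ 1267.4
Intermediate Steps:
Function('V')(D) = 150
Function('H')(x) = Mul(Rational(1, 4), x) (Function('H')(x) = Mul(Mul(x, Pow(x, 2)), Pow(Mul(Add(x, x), Add(x, x)), -1)) = Mul(Pow(x, 3), Pow(Mul(Mul(2, x), Mul(2, x)), -1)) = Mul(Pow(x, 3), Pow(Mul(4, Pow(x, 2)), -1)) = Mul(Pow(x, 3), Mul(Rational(1, 4), Pow(x, -2))) = Mul(Rational(1, 4), x))
Add(Mul(190117, Pow(Function('V')(219), -1)), Mul(Function('H')(625), Pow(-60373, -1))) = Add(Mul(190117, Pow(150, -1)), Mul(Mul(Rational(1, 4), 625), Pow(-60373, -1))) = Add(Mul(190117, Rational(1, 150)), Mul(Rational(625, 4), Rational(-1, 60373))) = Add(Rational(190117, 150), Rational(-625, 241492)) = Rational(22955820407, 18111900)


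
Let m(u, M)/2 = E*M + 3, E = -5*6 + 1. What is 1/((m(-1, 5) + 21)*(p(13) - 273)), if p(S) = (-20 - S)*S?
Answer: 1/184626 ≈ 5.4164e-6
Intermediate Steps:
E = -29 (E = -30 + 1 = -29)
m(u, M) = 6 - 58*M (m(u, M) = 2*(-29*M + 3) = 2*(3 - 29*M) = 6 - 58*M)
p(S) = S*(-20 - S)
1/((m(-1, 5) + 21)*(p(13) - 273)) = 1/(((6 - 58*5) + 21)*(-1*13*(20 + 13) - 273)) = 1/(((6 - 290) + 21)*(-1*13*33 - 273)) = 1/((-284 + 21)*(-429 - 273)) = 1/(-263*(-702)) = 1/184626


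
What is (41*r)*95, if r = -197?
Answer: -767315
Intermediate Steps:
(41*r)*95 = (41*(-197))*95 = -8077*95 = -767315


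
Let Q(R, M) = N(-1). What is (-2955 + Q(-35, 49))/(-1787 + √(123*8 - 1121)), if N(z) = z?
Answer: 2641186/1596753 + 1478*I*√137/1596753 ≈ 1.6541 + 0.010834*I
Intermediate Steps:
Q(R, M) = -1
(-2955 + Q(-35, 49))/(-1787 + √(123*8 - 1121)) = (-2955 - 1)/(-1787 + √(123*8 - 1121)) = -2956/(-1787 + √(984 - 1121)) = -2956/(-1787 + √(-137)) = -2956/(-1787 + I*√137)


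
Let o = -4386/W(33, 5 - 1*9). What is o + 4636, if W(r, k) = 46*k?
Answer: 428705/92 ≈ 4659.8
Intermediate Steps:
o = 2193/92 (o = -4386*1/(46*(5 - 1*9)) = -4386*1/(46*(5 - 9)) = -4386/(46*(-4)) = -4386/(-184) = -4386*(-1/184) = 2193/92 ≈ 23.837)
o + 4636 = 2193/92 + 4636 = 428705/92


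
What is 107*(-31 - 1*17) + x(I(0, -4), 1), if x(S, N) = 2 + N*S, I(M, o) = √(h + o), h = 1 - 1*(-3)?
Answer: -5134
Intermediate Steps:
h = 4 (h = 1 + 3 = 4)
I(M, o) = √(4 + o)
107*(-31 - 1*17) + x(I(0, -4), 1) = 107*(-31 - 1*17) + (2 + 1*√(4 - 4)) = 107*(-31 - 17) + (2 + 1*√0) = 107*(-48) + (2 + 1*0) = -5136 + (2 + 0) = -5136 + 2 = -5134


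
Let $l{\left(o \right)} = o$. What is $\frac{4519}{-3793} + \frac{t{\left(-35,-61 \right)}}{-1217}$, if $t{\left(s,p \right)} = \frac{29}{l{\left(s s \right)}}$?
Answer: $- \frac{6737148172}{5654699225} \approx -1.1914$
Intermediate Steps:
$t{\left(s,p \right)} = \frac{29}{s^{2}}$ ($t{\left(s,p \right)} = \frac{29}{s s} = \frac{29}{s^{2}}$)
$\frac{4519}{-3793} + \frac{t{\left(-35,-61 \right)}}{-1217} = \frac{4519}{-3793} + \frac{29 \cdot \frac{1}{1225}}{-1217} = 4519 \left(- \frac{1}{3793}\right) + 29 \cdot \frac{1}{1225} \left(- \frac{1}{1217}\right) = - \frac{4519}{3793} + \frac{29}{1225} \left(- \frac{1}{1217}\right) = - \frac{4519}{3793} - \frac{29}{1490825} = - \frac{6737148172}{5654699225}$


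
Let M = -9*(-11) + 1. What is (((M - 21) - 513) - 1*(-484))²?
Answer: 2500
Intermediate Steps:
M = 100 (M = 99 + 1 = 100)
(((M - 21) - 513) - 1*(-484))² = (((100 - 21) - 513) - 1*(-484))² = ((79 - 513) + 484)² = (-434 + 484)² = 50² = 2500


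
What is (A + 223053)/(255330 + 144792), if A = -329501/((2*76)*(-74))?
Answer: 2509229645/4500572256 ≈ 0.55754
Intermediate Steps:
A = 329501/11248 (A = -329501/(152*(-74)) = -329501/(-11248) = -329501*(-1/11248) = 329501/11248 ≈ 29.294)
(A + 223053)/(255330 + 144792) = (329501/11248 + 223053)/(255330 + 144792) = (2509229645/11248)/400122 = (2509229645/11248)*(1/400122) = 2509229645/4500572256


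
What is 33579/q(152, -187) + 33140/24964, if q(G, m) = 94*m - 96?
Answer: -63137449/110303434 ≈ -0.57240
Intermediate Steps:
q(G, m) = -96 + 94*m
33579/q(152, -187) + 33140/24964 = 33579/(-96 + 94*(-187)) + 33140/24964 = 33579/(-96 - 17578) + 33140*(1/24964) = 33579/(-17674) + 8285/6241 = 33579*(-1/17674) + 8285/6241 = -33579/17674 + 8285/6241 = -63137449/110303434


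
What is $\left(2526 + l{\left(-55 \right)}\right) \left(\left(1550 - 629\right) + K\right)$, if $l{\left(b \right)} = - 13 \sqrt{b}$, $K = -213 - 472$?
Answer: $596136 - 3068 i \sqrt{55} \approx 5.9614 \cdot 10^{5} - 22753.0 i$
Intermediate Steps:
$K = -685$
$\left(2526 + l{\left(-55 \right)}\right) \left(\left(1550 - 629\right) + K\right) = \left(2526 - 13 \sqrt{-55}\right) \left(\left(1550 - 629\right) - 685\right) = \left(2526 - 13 i \sqrt{55}\right) \left(\left(1550 - 629\right) - 685\right) = \left(2526 - 13 i \sqrt{55}\right) \left(921 - 685\right) = \left(2526 - 13 i \sqrt{55}\right) 236 = 596136 - 3068 i \sqrt{55}$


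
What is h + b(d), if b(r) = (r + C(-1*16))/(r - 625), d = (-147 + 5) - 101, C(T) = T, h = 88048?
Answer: 10917989/124 ≈ 88048.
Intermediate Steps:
d = -243 (d = -142 - 101 = -243)
b(r) = (-16 + r)/(-625 + r) (b(r) = (r - 1*16)/(r - 625) = (r - 16)/(-625 + r) = (-16 + r)/(-625 + r))
h + b(d) = 88048 + (-16 - 243)/(-625 - 243) = 88048 - 259/(-868) = 88048 - 1/868*(-259) = 88048 + 37/124 = 10917989/124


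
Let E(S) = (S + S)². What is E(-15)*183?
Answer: 164700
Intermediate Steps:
E(S) = 4*S² (E(S) = (2*S)² = 4*S²)
E(-15)*183 = (4*(-15)²)*183 = (4*225)*183 = 900*183 = 164700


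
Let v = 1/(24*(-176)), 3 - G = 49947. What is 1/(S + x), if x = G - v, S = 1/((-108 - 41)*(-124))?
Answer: -19510656/974440197589 ≈ -2.0022e-5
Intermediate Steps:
G = -49944 (G = 3 - 1*49947 = 3 - 49947 = -49944)
S = 1/18476 (S = 1/(-149*(-124)) = 1/18476 ≈ 5.4124e-5)
v = -1/4224 (v = 1/(-4224) = -1/4224 ≈ -0.00023674)
x = -210963455/4224 (x = -49944 - 1*(-1/4224) = -49944 + 1/4224 = -210963455/4224 ≈ -49944.)
1/(S + x) = 1/(1/18476 - 210963455/4224) = 1/(-974440197589/19510656) = -19510656/974440197589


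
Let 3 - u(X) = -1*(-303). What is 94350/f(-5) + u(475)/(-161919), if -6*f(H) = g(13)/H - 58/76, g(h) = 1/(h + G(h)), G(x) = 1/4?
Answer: 18098820109100/24881553 ≈ 7.2740e+5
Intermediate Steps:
G(x) = 1/4
u(X) = -300 (u(X) = 3 - (-1)*(-303) = 3 - 1*303 = 3 - 303 = -300)
g(h) = 1/(1/4 + h) (g(h) = 1/(h + 1/4) = 1/(1/4 + h))
f(H) = 29/228 - 2/(159*H) (f(H) = -((4/(1 + 4*13))/H - 58/76)/6 = -((4/(1 + 52))/H - 58*1/76)/6 = -((4/53)/H - 29/38)/6 = -((4*(1/53))/H - 29/38)/6 = -(4/(53*H) - 29/38)/6 = -(-29/38 + 4/(53*H))/6 = 29/228 - 2/(159*H))
94350/f(-5) + u(475)/(-161919) = 94350/(((1/12084)*(-152 + 1537*(-5))/(-5))) - 300/(-161919) = 94350/(((1/12084)*(-1/5)*(-152 - 7685))) - 300*(-1/161919) = 94350/(((1/12084)*(-1/5)*(-7837))) + 100/53973 = 94350/(7837/60420) + 100/53973 = 94350*(60420/7837) + 100/53973 = 335331000/461 + 100/53973 = 18098820109100/24881553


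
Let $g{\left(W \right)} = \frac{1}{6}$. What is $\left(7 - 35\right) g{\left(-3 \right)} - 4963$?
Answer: $- \frac{14903}{3} \approx -4967.7$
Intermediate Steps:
$g{\left(W \right)} = \frac{1}{6}$
$\left(7 - 35\right) g{\left(-3 \right)} - 4963 = \left(7 - 35\right) \frac{1}{6} - 4963 = \left(-28\right) \frac{1}{6} - 4963 = - \frac{14}{3} - 4963 = - \frac{14903}{3}$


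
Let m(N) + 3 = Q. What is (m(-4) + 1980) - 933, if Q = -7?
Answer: 1037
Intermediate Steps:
m(N) = -10 (m(N) = -3 - 7 = -10)
(m(-4) + 1980) - 933 = (-10 + 1980) - 933 = 1970 - 933 = 1037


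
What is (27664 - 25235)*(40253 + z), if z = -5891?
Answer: 83465298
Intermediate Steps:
(27664 - 25235)*(40253 + z) = (27664 - 25235)*(40253 - 5891) = 2429*34362 = 83465298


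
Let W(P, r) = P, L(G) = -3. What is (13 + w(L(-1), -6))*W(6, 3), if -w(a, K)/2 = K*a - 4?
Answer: -90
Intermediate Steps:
w(a, K) = 8 - 2*K*a (w(a, K) = -2*(K*a - 4) = -2*(-4 + K*a) = 8 - 2*K*a)
(13 + w(L(-1), -6))*W(6, 3) = (13 + (8 - 2*(-6)*(-3)))*6 = (13 + (8 - 36))*6 = (13 - 28)*6 = -15*6 = -90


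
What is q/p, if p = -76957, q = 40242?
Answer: -40242/76957 ≈ -0.52291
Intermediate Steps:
q/p = 40242/(-76957) = 40242*(-1/76957) = -40242/76957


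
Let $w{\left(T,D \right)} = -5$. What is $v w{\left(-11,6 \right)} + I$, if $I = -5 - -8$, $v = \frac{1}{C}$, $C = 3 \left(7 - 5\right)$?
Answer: $\frac{13}{6} \approx 2.1667$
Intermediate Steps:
$C = 6$ ($C = 3 \cdot 2 = 6$)
$v = \frac{1}{6} \approx 0.16667$
$I = 3$ ($I = -5 + 8 = 3$)
$v w{\left(-11,6 \right)} + I = \frac{1}{6} \left(-5\right) + 3 = - \frac{5}{6} + 3 = \frac{13}{6}$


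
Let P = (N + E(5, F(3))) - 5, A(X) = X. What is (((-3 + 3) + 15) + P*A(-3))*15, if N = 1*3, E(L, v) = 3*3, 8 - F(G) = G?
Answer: -90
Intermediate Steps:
F(G) = 8 - G
E(L, v) = 9
N = 3
P = 7 (P = (3 + 9) - 5 = 12 - 5 = 7)
(((-3 + 3) + 15) + P*A(-3))*15 = (((-3 + 3) + 15) + 7*(-3))*15 = ((0 + 15) - 21)*15 = (15 - 21)*15 = -6*15 = -90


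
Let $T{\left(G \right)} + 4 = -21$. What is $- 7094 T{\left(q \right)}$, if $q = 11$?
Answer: $177350$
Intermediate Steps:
$T{\left(G \right)} = -25$ ($T{\left(G \right)} = -4 - 21 = -25$)
$- 7094 T{\left(q \right)} = \left(-7094\right) \left(-25\right) = 177350$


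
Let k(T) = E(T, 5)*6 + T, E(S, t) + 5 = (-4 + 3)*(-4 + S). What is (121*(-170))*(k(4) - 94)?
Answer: 2468400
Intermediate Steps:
E(S, t) = -1 - S (E(S, t) = -5 + (-4 + 3)*(-4 + S) = -5 - (-4 + S) = -5 + (4 - S) = -1 - S)
k(T) = -6 - 5*T (k(T) = (-1 - T)*6 + T = (-6 - 6*T) + T = -6 - 5*T)
(121*(-170))*(k(4) - 94) = (121*(-170))*((-6 - 5*4) - 94) = -20570*((-6 - 20) - 94) = -20570*(-26 - 94) = -20570*(-120) = 2468400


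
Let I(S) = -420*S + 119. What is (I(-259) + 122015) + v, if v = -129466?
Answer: 101448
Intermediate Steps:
I(S) = 119 - 420*S
(I(-259) + 122015) + v = ((119 - 420*(-259)) + 122015) - 129466 = ((119 + 108780) + 122015) - 129466 = (108899 + 122015) - 129466 = 230914 - 129466 = 101448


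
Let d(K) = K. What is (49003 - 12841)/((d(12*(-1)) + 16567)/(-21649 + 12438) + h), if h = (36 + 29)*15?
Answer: 166544091/4482085 ≈ 37.158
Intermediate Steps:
h = 975 (h = 65*15 = 975)
(49003 - 12841)/((d(12*(-1)) + 16567)/(-21649 + 12438) + h) = (49003 - 12841)/((12*(-1) + 16567)/(-21649 + 12438) + 975) = 36162/((-12 + 16567)/(-9211) + 975) = 36162/(16555*(-1/9211) + 975) = 36162/(-16555/9211 + 975) = 36162/(8964170/9211) = 36162*(9211/8964170) = 166544091/4482085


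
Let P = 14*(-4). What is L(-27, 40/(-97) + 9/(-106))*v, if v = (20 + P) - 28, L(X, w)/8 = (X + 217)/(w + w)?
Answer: 500116480/5113 ≈ 97813.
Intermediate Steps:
P = -56
L(X, w) = 4*(217 + X)/w (L(X, w) = 8*((X + 217)/(w + w)) = 8*((217 + X)/((2*w))) = 8*((217 + X)*(1/(2*w))) = 8*((217 + X)/(2*w)) = 4*(217 + X)/w)
v = -64 (v = (20 - 56) - 28 = -36 - 28 = -64)
L(-27, 40/(-97) + 9/(-106))*v = (4*(217 - 27)/(40/(-97) + 9/(-106)))*(-64) = (4*190/(40*(-1/97) + 9*(-1/106)))*(-64) = (4*190/(-40/97 - 9/106))*(-64) = (4*190/(-5113/10282))*(-64) = (4*(-10282/5113)*190)*(-64) = -7814320/5113*(-64) = 500116480/5113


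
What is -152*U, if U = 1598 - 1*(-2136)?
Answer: -567568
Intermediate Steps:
U = 3734 (U = 1598 + 2136 = 3734)
-152*U = -152*3734 = -567568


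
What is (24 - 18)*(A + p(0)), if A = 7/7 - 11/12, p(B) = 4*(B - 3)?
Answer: -143/2 ≈ -71.500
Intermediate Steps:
p(B) = -12 + 4*B (p(B) = 4*(-3 + B) = -12 + 4*B)
A = 1/12 (A = 7*(⅐) - 11*1/12 = 1 - 11/12 = 1/12 ≈ 0.083333)
(24 - 18)*(A + p(0)) = (24 - 18)*(1/12 + (-12 + 4*0)) = 6*(1/12 + (-12 + 0)) = 6*(1/12 - 12) = 6*(-143/12) = -143/2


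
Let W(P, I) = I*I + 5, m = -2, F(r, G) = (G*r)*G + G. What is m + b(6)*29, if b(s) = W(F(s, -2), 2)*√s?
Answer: -2 + 261*√6 ≈ 637.32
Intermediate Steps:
F(r, G) = G + r*G² (F(r, G) = r*G² + G = G + r*G²)
W(P, I) = 5 + I² (W(P, I) = I² + 5 = 5 + I²)
b(s) = 9*√s (b(s) = (5 + 2²)*√s = (5 + 4)*√s = 9*√s)
m + b(6)*29 = -2 + (9*√6)*29 = -2 + 261*√6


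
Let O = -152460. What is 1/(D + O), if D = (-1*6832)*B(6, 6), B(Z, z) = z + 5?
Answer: -1/227612 ≈ -4.3934e-6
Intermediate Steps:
B(Z, z) = 5 + z
D = -75152 (D = (-1*6832)*(5 + 6) = -6832*11 = -75152)
1/(D + O) = 1/(-75152 - 152460) = 1/(-227612) = -1/227612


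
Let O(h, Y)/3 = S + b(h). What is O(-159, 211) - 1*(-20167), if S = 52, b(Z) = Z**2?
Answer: 96166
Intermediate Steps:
O(h, Y) = 156 + 3*h**2 (O(h, Y) = 3*(52 + h**2) = 156 + 3*h**2)
O(-159, 211) - 1*(-20167) = (156 + 3*(-159)**2) - 1*(-20167) = (156 + 3*25281) + 20167 = (156 + 75843) + 20167 = 75999 + 20167 = 96166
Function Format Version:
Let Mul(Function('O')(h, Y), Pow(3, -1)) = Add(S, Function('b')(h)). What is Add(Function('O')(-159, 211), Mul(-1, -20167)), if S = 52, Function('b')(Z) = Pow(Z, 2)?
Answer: 96166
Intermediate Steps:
Function('O')(h, Y) = Add(156, Mul(3, Pow(h, 2))) (Function('O')(h, Y) = Mul(3, Add(52, Pow(h, 2))) = Add(156, Mul(3, Pow(h, 2))))
Add(Function('O')(-159, 211), Mul(-1, -20167)) = Add(Add(156, Mul(3, Pow(-159, 2))), Mul(-1, -20167)) = Add(Add(156, Mul(3, 25281)), 20167) = Add(Add(156, 75843), 20167) = Add(75999, 20167) = 96166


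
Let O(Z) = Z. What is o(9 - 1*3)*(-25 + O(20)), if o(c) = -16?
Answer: 80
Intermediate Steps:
o(9 - 1*3)*(-25 + O(20)) = -16*(-25 + 20) = -16*(-5) = 80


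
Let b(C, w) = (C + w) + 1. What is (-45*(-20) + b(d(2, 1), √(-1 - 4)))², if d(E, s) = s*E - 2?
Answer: (901 + I*√5)² ≈ 8.118e+5 + 4029.0*I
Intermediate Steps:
d(E, s) = -2 + E*s (d(E, s) = E*s - 2 = -2 + E*s)
b(C, w) = 1 + C + w
(-45*(-20) + b(d(2, 1), √(-1 - 4)))² = (-45*(-20) + (1 + (-2 + 2*1) + √(-1 - 4)))² = (900 + (1 + (-2 + 2) + √(-5)))² = (900 + (1 + 0 + I*√5))² = (900 + (1 + I*√5))² = (901 + I*√5)²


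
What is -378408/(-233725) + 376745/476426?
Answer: 268338134933/111352666850 ≈ 2.4098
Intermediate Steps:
-378408/(-233725) + 376745/476426 = -378408*(-1/233725) + 376745*(1/476426) = 378408/233725 + 376745/476426 = 268338134933/111352666850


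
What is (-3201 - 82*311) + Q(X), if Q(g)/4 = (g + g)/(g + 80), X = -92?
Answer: -85925/3 ≈ -28642.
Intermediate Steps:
Q(g) = 8*g/(80 + g) (Q(g) = 4*((g + g)/(g + 80)) = 4*((2*g)/(80 + g)) = 4*(2*g/(80 + g)) = 8*g/(80 + g))
(-3201 - 82*311) + Q(X) = (-3201 - 82*311) + 8*(-92)/(80 - 92) = (-3201 - 25502) + 8*(-92)/(-12) = -28703 + 8*(-92)*(-1/12) = -28703 + 184/3 = -85925/3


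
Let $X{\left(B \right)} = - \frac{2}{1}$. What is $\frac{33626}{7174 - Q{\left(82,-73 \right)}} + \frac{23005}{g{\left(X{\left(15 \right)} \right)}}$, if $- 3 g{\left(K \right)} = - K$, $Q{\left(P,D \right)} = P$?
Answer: $- \frac{61173391}{1773} \approx -34503.0$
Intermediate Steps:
$X{\left(B \right)} = -2$ ($X{\left(B \right)} = \left(-2\right) 1 = -2$)
$g{\left(K \right)} = \frac{K}{3}$ ($g{\left(K \right)} = - \frac{\left(-1\right) K}{3} = \frac{K}{3}$)
$\frac{33626}{7174 - Q{\left(82,-73 \right)}} + \frac{23005}{g{\left(X{\left(15 \right)} \right)}} = \frac{33626}{7174 - 82} + \frac{23005}{\frac{1}{3} \left(-2\right)} = \frac{33626}{7174 - 82} + \frac{23005}{- \frac{2}{3}} = \frac{33626}{7092} + 23005 \left(- \frac{3}{2}\right) = 33626 \cdot \frac{1}{7092} - \frac{69015}{2} = \frac{16813}{3546} - \frac{69015}{2} = - \frac{61173391}{1773}$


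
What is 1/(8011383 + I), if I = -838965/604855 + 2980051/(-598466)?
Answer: 72397030486/579999878367867079 ≈ 1.2482e-7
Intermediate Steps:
I = -460918155059/72397030486 (I = -838965*1/604855 + 2980051*(-1/598466) = -167793/120971 - 2980051/598466 = -460918155059/72397030486 ≈ -6.3665)
1/(8011383 + I) = 1/(8011383 - 460918155059/72397030486) = 1/(579999878367867079/72397030486) = 72397030486/579999878367867079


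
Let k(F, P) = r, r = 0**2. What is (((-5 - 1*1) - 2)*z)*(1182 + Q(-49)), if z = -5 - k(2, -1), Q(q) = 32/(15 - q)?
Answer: 47300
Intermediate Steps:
r = 0
k(F, P) = 0
z = -5 (z = -5 - 1*0 = -5 + 0 = -5)
(((-5 - 1*1) - 2)*z)*(1182 + Q(-49)) = (((-5 - 1*1) - 2)*(-5))*(1182 - 32/(-15 - 49)) = (((-5 - 1) - 2)*(-5))*(1182 - 32/(-64)) = ((-6 - 2)*(-5))*(1182 - 32*(-1/64)) = (-8*(-5))*(1182 + 1/2) = 40*(2365/2) = 47300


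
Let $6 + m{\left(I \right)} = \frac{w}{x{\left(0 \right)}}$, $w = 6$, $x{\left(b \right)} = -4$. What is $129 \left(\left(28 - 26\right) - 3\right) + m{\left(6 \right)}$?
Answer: $- \frac{273}{2} \approx -136.5$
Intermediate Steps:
$m{\left(I \right)} = - \frac{15}{2}$ ($m{\left(I \right)} = -6 + \frac{6}{-4} = -6 + 6 \left(- \frac{1}{4}\right) = -6 - \frac{3}{2} = - \frac{15}{2}$)
$129 \left(\left(28 - 26\right) - 3\right) + m{\left(6 \right)} = 129 \left(\left(28 - 26\right) - 3\right) - \frac{15}{2} = 129 \left(2 - 3\right) - \frac{15}{2} = 129 \left(-1\right) - \frac{15}{2} = -129 - \frac{15}{2} = - \frac{273}{2}$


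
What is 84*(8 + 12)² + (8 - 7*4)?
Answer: 33580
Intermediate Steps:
84*(8 + 12)² + (8 - 7*4) = 84*20² + (8 - 28) = 84*400 - 20 = 33600 - 20 = 33580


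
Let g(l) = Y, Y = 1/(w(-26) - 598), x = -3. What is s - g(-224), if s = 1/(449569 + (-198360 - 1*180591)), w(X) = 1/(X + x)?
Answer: 2065265/1224727974 ≈ 0.0016863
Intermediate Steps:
w(X) = 1/(-3 + X) (w(X) = 1/(X - 3) = 1/(-3 + X))
Y = -29/17343 (Y = 1/(1/(-3 - 26) - 598) = 1/(1/(-29) - 598) = 1/(-1/29 - 598) = 1/(-17343/29) = -29/17343 ≈ -0.0016721)
g(l) = -29/17343
s = 1/70618 (s = 1/(449569 + (-198360 - 180591)) = 1/(449569 - 378951) = 1/70618 ≈ 1.4161e-5)
s - g(-224) = 1/70618 - 1*(-29/17343) = 1/70618 + 29/17343 = 2065265/1224727974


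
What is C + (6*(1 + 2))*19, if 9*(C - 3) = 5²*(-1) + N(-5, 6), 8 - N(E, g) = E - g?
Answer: 1033/3 ≈ 344.33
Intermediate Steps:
N(E, g) = 8 + g - E (N(E, g) = 8 - (E - g) = 8 + (g - E) = 8 + g - E)
C = 7/3 (C = 3 + (5²*(-1) + (8 + 6 - 1*(-5)))/9 = 3 + (25*(-1) + (8 + 6 + 5))/9 = 3 + (-25 + 19)/9 = 3 + (⅑)*(-6) = 3 - ⅔ = 7/3 ≈ 2.3333)
C + (6*(1 + 2))*19 = 7/3 + (6*(1 + 2))*19 = 7/3 + (6*3)*19 = 7/3 + 18*19 = 7/3 + 342 = 1033/3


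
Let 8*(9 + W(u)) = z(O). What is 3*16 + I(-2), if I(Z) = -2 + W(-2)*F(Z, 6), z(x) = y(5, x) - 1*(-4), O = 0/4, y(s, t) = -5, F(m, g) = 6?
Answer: -35/4 ≈ -8.7500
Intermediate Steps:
O = 0 (O = 0*(1/4) = 0)
z(x) = -1 (z(x) = -5 - 1*(-4) = -5 + 4 = -1)
W(u) = -73/8 (W(u) = -9 + (1/8)*(-1) = -9 - 1/8 = -73/8)
I(Z) = -227/4 (I(Z) = -2 - 73/8*6 = -2 - 219/4 = -227/4)
3*16 + I(-2) = 3*16 - 227/4 = 48 - 227/4 = -35/4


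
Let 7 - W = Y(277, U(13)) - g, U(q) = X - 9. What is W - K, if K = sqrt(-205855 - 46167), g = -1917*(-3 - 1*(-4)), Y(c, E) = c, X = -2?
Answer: -2187 - I*sqrt(252022) ≈ -2187.0 - 502.02*I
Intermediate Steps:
U(q) = -11 (U(q) = -2 - 9 = -11)
g = -1917 (g = -1917*(-3 + 4) = -1917*1 = -1917)
W = -2187 (W = 7 - (277 - 1*(-1917)) = 7 - (277 + 1917) = 7 - 1*2194 = 7 - 2194 = -2187)
K = I*sqrt(252022) (K = sqrt(-252022) = I*sqrt(252022) ≈ 502.02*I)
W - K = -2187 - I*sqrt(252022)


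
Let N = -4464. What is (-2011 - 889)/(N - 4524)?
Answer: 725/2247 ≈ 0.32265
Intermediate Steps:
(-2011 - 889)/(N - 4524) = (-2011 - 889)/(-4464 - 4524) = -2900/(-8988) = -2900*(-1/8988) = 725/2247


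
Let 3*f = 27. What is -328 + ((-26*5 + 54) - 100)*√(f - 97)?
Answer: -328 - 352*I*√22 ≈ -328.0 - 1651.0*I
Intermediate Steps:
f = 9 (f = (⅓)*27 = 9)
-328 + ((-26*5 + 54) - 100)*√(f - 97) = -328 + ((-26*5 + 54) - 100)*√(9 - 97) = -328 + ((-130 + 54) - 100)*√(-88) = -328 + (-76 - 100)*(2*I*√22) = -328 - 352*I*√22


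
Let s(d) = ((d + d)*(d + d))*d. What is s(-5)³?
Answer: -125000000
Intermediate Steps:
s(d) = 4*d³ (s(d) = ((2*d)*(2*d))*d = (4*d²)*d = 4*d³)
s(-5)³ = (4*(-5)³)³ = (4*(-125))³ = (-500)³ = -125000000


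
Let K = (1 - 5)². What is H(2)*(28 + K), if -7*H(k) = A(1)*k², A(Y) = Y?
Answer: -176/7 ≈ -25.143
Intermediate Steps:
H(k) = -k²/7
K = 16 (K = (-4)² = 16)
H(2)*(28 + K) = (-⅐*2²)*(28 + 16) = -⅐*4*44 = -4/7*44 = -176/7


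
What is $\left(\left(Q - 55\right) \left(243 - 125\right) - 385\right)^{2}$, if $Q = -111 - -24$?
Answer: $293813881$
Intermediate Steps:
$Q = -87$ ($Q = -111 + 24 = -87$)
$\left(\left(Q - 55\right) \left(243 - 125\right) - 385\right)^{2} = \left(\left(-87 - 55\right) \left(243 - 125\right) - 385\right)^{2} = \left(\left(-142\right) 118 - 385\right)^{2} = \left(-16756 - 385\right)^{2} = \left(-17141\right)^{2} = 293813881$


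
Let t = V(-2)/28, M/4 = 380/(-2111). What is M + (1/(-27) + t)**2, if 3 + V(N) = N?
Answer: -812647561/1206512496 ≈ -0.67355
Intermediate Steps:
M = -1520/2111 (M = 4*(380/(-2111)) = 4*(380*(-1/2111)) = 4*(-380/2111) = -1520/2111 ≈ -0.72004)
V(N) = -3 + N
t = -5/28 (t = (-3 - 2)/28 = -5*1/28 = -5/28 ≈ -0.17857)
M + (1/(-27) + t)**2 = -1520/2111 + (1/(-27) - 5/28)**2 = -1520/2111 + (-1/27 - 5/28)**2 = -1520/2111 + (-163/756)**2 = -1520/2111 + 26569/571536 = -812647561/1206512496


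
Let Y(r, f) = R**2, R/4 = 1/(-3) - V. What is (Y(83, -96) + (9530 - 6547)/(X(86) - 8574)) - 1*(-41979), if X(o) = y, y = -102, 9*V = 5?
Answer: 3278848525/78084 ≈ 41991.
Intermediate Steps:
V = 5/9 (V = (1/9)*5 = 5/9 ≈ 0.55556)
X(o) = -102
R = -32/9 (R = 4*(1/(-3) - 1*5/9) = 4*(-1/3 - 5/9) = 4*(-8/9) = -32/9 ≈ -3.5556)
Y(r, f) = 1024/81 (Y(r, f) = (-32/9)**2 = 1024/81)
(Y(83, -96) + (9530 - 6547)/(X(86) - 8574)) - 1*(-41979) = (1024/81 + (9530 - 6547)/(-102 - 8574)) - 1*(-41979) = (1024/81 + 2983/(-8676)) + 41979 = (1024/81 + 2983*(-1/8676)) + 41979 = (1024/81 - 2983/8676) + 41979 = 960289/78084 + 41979 = 3278848525/78084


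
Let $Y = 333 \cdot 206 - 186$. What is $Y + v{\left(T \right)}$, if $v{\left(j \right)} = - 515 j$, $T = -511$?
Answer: $331577$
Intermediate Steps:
$Y = 68412$ ($Y = 68598 - 186 = 68412$)
$Y + v{\left(T \right)} = 68412 - -263165 = 68412 + 263165 = 331577$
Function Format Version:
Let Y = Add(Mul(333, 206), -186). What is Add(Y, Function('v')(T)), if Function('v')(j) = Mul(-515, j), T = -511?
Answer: 331577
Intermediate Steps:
Y = 68412 (Y = Add(68598, -186) = 68412)
Add(Y, Function('v')(T)) = Add(68412, Mul(-515, -511)) = Add(68412, 263165) = 331577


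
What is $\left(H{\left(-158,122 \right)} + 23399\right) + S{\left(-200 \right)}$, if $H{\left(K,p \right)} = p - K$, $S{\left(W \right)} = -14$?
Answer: $23665$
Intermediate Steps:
$\left(H{\left(-158,122 \right)} + 23399\right) + S{\left(-200 \right)} = \left(\left(122 - -158\right) + 23399\right) - 14 = \left(\left(122 + 158\right) + 23399\right) - 14 = \left(280 + 23399\right) - 14 = 23679 - 14 = 23665$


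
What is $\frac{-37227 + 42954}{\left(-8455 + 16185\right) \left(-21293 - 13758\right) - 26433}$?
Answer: $- \frac{5727}{270970663} \approx -2.1135 \cdot 10^{-5}$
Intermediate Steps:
$\frac{-37227 + 42954}{\left(-8455 + 16185\right) \left(-21293 - 13758\right) - 26433} = \frac{5727}{7730 \left(-35051\right) - 26433} = \frac{5727}{-270944230 - 26433} = \frac{5727}{-270970663} = 5727 \left(- \frac{1}{270970663}\right) = - \frac{5727}{270970663}$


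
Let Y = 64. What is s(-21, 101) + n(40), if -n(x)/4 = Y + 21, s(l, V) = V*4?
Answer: 64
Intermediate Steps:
s(l, V) = 4*V
n(x) = -340 (n(x) = -4*(64 + 21) = -4*85 = -340)
s(-21, 101) + n(40) = 4*101 - 340 = 404 - 340 = 64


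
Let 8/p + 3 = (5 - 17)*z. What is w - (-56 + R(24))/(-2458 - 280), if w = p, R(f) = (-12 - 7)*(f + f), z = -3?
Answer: -5020/45177 ≈ -0.11112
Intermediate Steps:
R(f) = -38*f
p = 8/33 (p = 8/(-3 + (5 - 17)*(-3)) = 8/(-3 - 12*(-3)) = 8/(-3 + 36) = 8/33 ≈ 0.24242)
w = 8/33 ≈ 0.24242
w - (-56 + R(24))/(-2458 - 280) = 8/33 - (-56 - 38*24)/(-2458 - 280) = 8/33 - (-56 - 912)/(-2738) = 8/33 - (-968)*(-1)/2738 = 8/33 - 1*484/1369 = 8/33 - 484/1369 = -5020/45177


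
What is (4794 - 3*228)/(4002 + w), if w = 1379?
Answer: 4110/5381 ≈ 0.76380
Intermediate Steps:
(4794 - 3*228)/(4002 + w) = (4794 - 3*228)/(4002 + 1379) = (4794 - 684)/5381 = 4110*(1/5381) = 4110/5381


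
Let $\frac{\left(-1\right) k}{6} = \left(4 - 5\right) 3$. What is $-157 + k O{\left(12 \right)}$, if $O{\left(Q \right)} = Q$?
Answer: $59$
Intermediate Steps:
$k = 18$ ($k = - 6 \left(4 - 5\right) 3 = - 6 \left(\left(-1\right) 3\right) = \left(-6\right) \left(-3\right) = 18$)
$-157 + k O{\left(12 \right)} = -157 + 18 \cdot 12 = -157 + 216 = 59$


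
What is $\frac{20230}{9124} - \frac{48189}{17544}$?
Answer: $- \frac{7063443}{13339288} \approx -0.52952$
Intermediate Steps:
$\frac{20230}{9124} - \frac{48189}{17544} = 20230 \cdot \frac{1}{9124} - \frac{16063}{5848} = \frac{10115}{4562} - \frac{16063}{5848} = - \frac{7063443}{13339288}$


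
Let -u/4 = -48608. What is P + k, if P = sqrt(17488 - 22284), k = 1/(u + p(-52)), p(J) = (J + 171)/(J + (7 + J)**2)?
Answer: 1973/383614455 + 2*I*sqrt(1199) ≈ 5.1432e-6 + 69.253*I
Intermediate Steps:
u = 194432 (u = -4*(-48608) = 194432)
p(J) = (171 + J)/(J + (7 + J)**2)
k = 1973/383614455 (k = 1/(194432 + (171 - 52)/(-52 + (7 - 52)**2)) = 1/(194432 + 119/(-52 + (-45)**2)) = 1/(194432 + 119/(-52 + 2025)) = 1/(194432 + 119/1973) = 1/(383614455/1973) = 1973/383614455 ≈ 5.1432e-6)
P = 2*I*sqrt(1199) (P = sqrt(-4796) = 2*I*sqrt(1199) ≈ 69.253*I)
P + k = 2*I*sqrt(1199) + 1973/383614455 = 1973/383614455 + 2*I*sqrt(1199)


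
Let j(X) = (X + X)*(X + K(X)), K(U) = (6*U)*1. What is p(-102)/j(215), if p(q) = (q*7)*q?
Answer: 5202/46225 ≈ 0.11254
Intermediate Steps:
K(U) = 6*U
p(q) = 7*q² (p(q) = (7*q)*q = 7*q²)
j(X) = 14*X² (j(X) = (X + X)*(X + 6*X) = (2*X)*(7*X) = 14*X²)
p(-102)/j(215) = (7*(-102)²)/((14*215²)) = (7*10404)/((14*46225)) = 72828/647150 = 72828*(1/647150) = 5202/46225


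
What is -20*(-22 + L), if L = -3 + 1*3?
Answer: 440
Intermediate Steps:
L = 0 (L = -3 + 3 = 0)
-20*(-22 + L) = -20*(-22 + 0) = -20*(-22) = 440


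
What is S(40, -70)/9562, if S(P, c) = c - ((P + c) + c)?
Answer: 15/4781 ≈ 0.0031374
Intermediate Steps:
S(P, c) = -P - c (S(P, c) = c - (P + 2*c) = c + (-P - 2*c) = -P - c)
S(40, -70)/9562 = (-1*40 - 1*(-70))/9562 = (-40 + 70)*(1/9562) = 30*(1/9562) = 15/4781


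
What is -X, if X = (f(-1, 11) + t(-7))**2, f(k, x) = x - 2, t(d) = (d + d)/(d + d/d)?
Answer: -1156/9 ≈ -128.44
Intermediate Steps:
t(d) = 2*d/(1 + d) (t(d) = (2*d)/(d + 1) = (2*d)/(1 + d) = 2*d/(1 + d))
f(k, x) = -2 + x
X = 1156/9 (X = ((-2 + 11) + 2*(-7)/(1 - 7))**2 = (9 + 2*(-7)/(-6))**2 = (9 + 2*(-7)*(-1/6))**2 = (9 + 7/3)**2 = (34/3)**2 = 1156/9 ≈ 128.44)
-X = -1*1156/9 = -1156/9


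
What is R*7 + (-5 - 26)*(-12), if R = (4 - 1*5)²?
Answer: 379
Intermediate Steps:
R = 1 (R = (4 - 5)² = (-1)² = 1)
R*7 + (-5 - 26)*(-12) = 1*7 + (-5 - 26)*(-12) = 7 - 31*(-12) = 7 + 372 = 379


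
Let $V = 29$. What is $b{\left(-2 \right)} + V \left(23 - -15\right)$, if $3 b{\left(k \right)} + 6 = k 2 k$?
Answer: $\frac{3308}{3} \approx 1102.7$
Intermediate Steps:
$b{\left(k \right)} = -2 + \frac{2 k^{2}}{3}$ ($b{\left(k \right)} = -2 + \frac{k 2 k}{3} = -2 + \frac{2 k k}{3} = -2 + \frac{2 k^{2}}{3}$)
$b{\left(-2 \right)} + V \left(23 - -15\right) = \left(-2 + \frac{2 \left(-2\right)^{2}}{3}\right) + 29 \left(23 - -15\right) = \left(-2 + \frac{2}{3} \cdot 4\right) + 29 \left(23 + 15\right) = \left(-2 + \frac{8}{3}\right) + 29 \cdot 38 = \frac{2}{3} + 1102 = \frac{3308}{3}$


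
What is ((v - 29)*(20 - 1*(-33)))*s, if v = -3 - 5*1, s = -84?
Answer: 164724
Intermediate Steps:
v = -8 (v = -3 - 5 = -8)
((v - 29)*(20 - 1*(-33)))*s = ((-8 - 29)*(20 - 1*(-33)))*(-84) = -37*(20 + 33)*(-84) = -37*53*(-84) = -1961*(-84) = 164724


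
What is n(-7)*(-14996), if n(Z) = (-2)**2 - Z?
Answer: -164956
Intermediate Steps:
n(Z) = 4 - Z
n(-7)*(-14996) = (4 - 1*(-7))*(-14996) = (4 + 7)*(-14996) = 11*(-14996) = -164956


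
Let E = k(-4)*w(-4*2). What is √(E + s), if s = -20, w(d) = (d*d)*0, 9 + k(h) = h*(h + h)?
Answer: 2*I*√5 ≈ 4.4721*I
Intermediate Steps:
k(h) = -9 + 2*h² (k(h) = -9 + h*(h + h) = -9 + h*(2*h) = -9 + 2*h²)
w(d) = 0 (w(d) = d²*0 = 0)
E = 0 (E = (-9 + 2*(-4)²)*0 = (-9 + 2*16)*0 = (-9 + 32)*0 = 23*0 = 0)
√(E + s) = √(0 - 20) = √(-20) = 2*I*√5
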